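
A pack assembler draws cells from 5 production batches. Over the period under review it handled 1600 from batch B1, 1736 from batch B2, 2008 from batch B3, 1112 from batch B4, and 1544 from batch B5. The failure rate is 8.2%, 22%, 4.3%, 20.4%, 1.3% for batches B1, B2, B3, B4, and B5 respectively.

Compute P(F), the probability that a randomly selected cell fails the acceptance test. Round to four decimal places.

0.1058

Total: 1600 + 1736 + 2008 + 1112 + 1544 = 8000.
P(B1) = 1600/8000 = 0.2. P(B2) = 1736/8000 = 0.217. P(B3) = 2008/8000 = 0.251. P(B4) = 1112/8000 = 0.139. P(B5) = 1544/8000 = 0.193.
By the law of total probability,
P(F) = P(F|B1)·P(B1) + P(F|B2)·P(B2) + P(F|B3)·P(B3) + P(F|B4)·P(B4) + P(F|B5)·P(B5)
      = 0.082·0.2 + 0.22·0.217 + 0.043·0.251 + 0.204·0.139 + 0.013·0.193
      = 0.0164 + 0.04774 + 0.010793 + 0.028356 + 0.002509 = 0.105798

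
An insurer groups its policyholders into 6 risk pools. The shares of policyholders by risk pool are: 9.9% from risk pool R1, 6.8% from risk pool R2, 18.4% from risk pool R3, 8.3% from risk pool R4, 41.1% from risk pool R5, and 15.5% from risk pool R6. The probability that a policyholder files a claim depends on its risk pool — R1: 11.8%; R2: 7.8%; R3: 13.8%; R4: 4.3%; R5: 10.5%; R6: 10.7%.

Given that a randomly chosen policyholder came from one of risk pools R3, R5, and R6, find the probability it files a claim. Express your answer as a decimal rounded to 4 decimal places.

Let S = {R3, R5, R6}.
P(S) = 0.184 + 0.411 + 0.155 = 0.75.
P(C ∩ S) = 0.138·0.184 + 0.105·0.411 + 0.107·0.155 = 0.025392 + 0.043155 + 0.016585 = 0.085132.
P(C | S) = 0.085132 / 0.75 = 0.113509…

0.1135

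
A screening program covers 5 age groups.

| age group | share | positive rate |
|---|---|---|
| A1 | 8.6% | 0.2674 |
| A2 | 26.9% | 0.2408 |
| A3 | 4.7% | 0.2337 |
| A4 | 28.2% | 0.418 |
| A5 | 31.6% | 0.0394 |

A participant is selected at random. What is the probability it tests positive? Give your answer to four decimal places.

0.2291

Summing over the partition,
P(T) = P(T|A1)·P(A1) + P(T|A2)·P(A2) + P(T|A3)·P(A3) + P(T|A4)·P(A4) + P(T|A5)·P(A5)
      = 0.2674·0.086 + 0.2408·0.269 + 0.2337·0.047 + 0.418·0.282 + 0.0394·0.316
      = 0.0229964 + 0.0647752 + 0.0109839 + 0.117876 + 0.0124504 = 0.2290819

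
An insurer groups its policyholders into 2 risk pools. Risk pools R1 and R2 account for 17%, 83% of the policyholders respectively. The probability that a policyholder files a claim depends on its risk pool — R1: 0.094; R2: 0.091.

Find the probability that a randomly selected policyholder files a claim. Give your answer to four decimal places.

By the law of total probability,
P(C) = P(C|R1)·P(R1) + P(C|R2)·P(R2)
      = 0.094·0.17 + 0.091·0.83
      = 0.01598 + 0.07553 = 0.09151

0.0915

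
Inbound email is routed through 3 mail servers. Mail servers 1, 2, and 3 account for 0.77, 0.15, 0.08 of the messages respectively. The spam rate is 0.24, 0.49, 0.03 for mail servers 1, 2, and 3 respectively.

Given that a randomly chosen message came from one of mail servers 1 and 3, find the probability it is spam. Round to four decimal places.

0.2202

Let J = {1, 3}.
P(J) = 0.77 + 0.08 = 0.85.
P(S ∩ J) = 0.24·0.77 + 0.03·0.08 = 0.1848 + 0.0024 = 0.1872.
P(S | J) = 0.1872 / 0.85 = 0.220235…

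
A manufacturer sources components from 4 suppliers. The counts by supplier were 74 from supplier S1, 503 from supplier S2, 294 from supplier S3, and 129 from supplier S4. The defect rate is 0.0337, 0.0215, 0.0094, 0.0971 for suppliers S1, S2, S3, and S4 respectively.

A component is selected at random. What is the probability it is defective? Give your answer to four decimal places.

P(D) ≈ 0.0286

Total: 74 + 503 + 294 + 129 = 1000.
P(S1) = 74/1000 = 0.074. P(S2) = 503/1000 = 0.503. P(S3) = 294/1000 = 0.294. P(S4) = 129/1000 = 0.129.
P(D) = P(D|S1)·P(S1) + P(D|S2)·P(S2) + P(D|S3)·P(S3) + P(D|S4)·P(S4)
      = 0.0337·0.074 + 0.0215·0.503 + 0.0094·0.294 + 0.0971·0.129
      = 0.0024938 + 0.0108145 + 0.0027636 + 0.0125259 = 0.0285978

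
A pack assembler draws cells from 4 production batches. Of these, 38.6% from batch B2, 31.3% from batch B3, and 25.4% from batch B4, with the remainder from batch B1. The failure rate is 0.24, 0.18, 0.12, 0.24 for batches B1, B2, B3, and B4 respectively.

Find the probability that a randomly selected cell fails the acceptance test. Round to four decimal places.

P(B1) = 1 − (0.386 + 0.313 + 0.254) = 0.047.
P(F) = P(F|B1)·P(B1) + P(F|B2)·P(B2) + P(F|B3)·P(B3) + P(F|B4)·P(B4)
      = 0.24·0.047 + 0.18·0.386 + 0.12·0.313 + 0.24·0.254
      = 0.01128 + 0.06948 + 0.03756 + 0.06096 = 0.17928

0.1793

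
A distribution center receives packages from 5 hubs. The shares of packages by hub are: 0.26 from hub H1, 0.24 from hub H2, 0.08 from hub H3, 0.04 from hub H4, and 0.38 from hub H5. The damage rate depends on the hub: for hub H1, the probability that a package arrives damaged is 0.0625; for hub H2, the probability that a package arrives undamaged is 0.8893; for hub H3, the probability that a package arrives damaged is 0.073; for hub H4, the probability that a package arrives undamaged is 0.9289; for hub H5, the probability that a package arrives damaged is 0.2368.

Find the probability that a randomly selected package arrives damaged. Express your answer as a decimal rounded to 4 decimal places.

0.1415

P(D|H2) = 1 − 0.8893 = 0.1107.
P(D|H4) = 1 − 0.9289 = 0.0711.
Using total probability over the partition,
P(D) = P(D|H1)·P(H1) + P(D|H2)·P(H2) + P(D|H3)·P(H3) + P(D|H4)·P(H4) + P(D|H5)·P(H5)
      = 0.0625·0.26 + 0.1107·0.24 + 0.073·0.08 + 0.0711·0.04 + 0.2368·0.38
      = 0.01625 + 0.026568 + 0.00584 + 0.002844 + 0.089984 = 0.141486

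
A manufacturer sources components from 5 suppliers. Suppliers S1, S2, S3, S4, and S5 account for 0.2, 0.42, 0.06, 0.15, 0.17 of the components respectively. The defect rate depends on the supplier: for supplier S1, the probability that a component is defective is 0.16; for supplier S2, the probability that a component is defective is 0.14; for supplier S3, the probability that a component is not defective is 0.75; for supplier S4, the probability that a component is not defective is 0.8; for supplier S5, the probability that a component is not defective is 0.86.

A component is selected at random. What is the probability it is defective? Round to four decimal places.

0.1596

P(D|S3) = 1 − 0.75 = 0.25.
P(D|S4) = 1 − 0.8 = 0.2.
P(D|S5) = 1 − 0.86 = 0.14.
P(D) = P(D|S1)·P(S1) + P(D|S2)·P(S2) + P(D|S3)·P(S3) + P(D|S4)·P(S4) + P(D|S5)·P(S5)
      = 0.16·0.2 + 0.14·0.42 + 0.25·0.06 + 0.2·0.15 + 0.14·0.17
      = 0.032 + 0.0588 + 0.015 + 0.03 + 0.0238 = 0.1596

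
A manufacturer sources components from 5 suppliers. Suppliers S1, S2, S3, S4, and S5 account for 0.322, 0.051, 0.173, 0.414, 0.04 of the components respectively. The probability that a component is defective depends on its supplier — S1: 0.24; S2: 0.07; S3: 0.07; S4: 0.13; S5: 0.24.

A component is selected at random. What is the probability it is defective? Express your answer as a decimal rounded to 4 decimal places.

P(D) = P(D|S1)·P(S1) + P(D|S2)·P(S2) + P(D|S3)·P(S3) + P(D|S4)·P(S4) + P(D|S5)·P(S5)
      = 0.24·0.322 + 0.07·0.051 + 0.07·0.173 + 0.13·0.414 + 0.24·0.04
      = 0.07728 + 0.00357 + 0.01211 + 0.05382 + 0.0096 = 0.15638

P(D) ≈ 0.1564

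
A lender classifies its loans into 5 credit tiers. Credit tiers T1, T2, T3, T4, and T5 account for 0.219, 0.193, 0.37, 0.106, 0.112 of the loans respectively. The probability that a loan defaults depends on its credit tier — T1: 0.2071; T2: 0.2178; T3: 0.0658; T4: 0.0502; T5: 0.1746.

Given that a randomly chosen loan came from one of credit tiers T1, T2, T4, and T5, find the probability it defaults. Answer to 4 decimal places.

P(D|S) ≈ 0.1782

Let S = {T1, T2, T4, T5}.
P(S) = 0.219 + 0.193 + 0.106 + 0.112 = 0.63.
P(D ∩ S) = 0.2071·0.219 + 0.2178·0.193 + 0.0502·0.106 + 0.1746·0.112 = 0.0453549 + 0.0420354 + 0.0053212 + 0.0195552 = 0.1122667.
P(D | S) = 0.1122667 / 0.63 = 0.178201…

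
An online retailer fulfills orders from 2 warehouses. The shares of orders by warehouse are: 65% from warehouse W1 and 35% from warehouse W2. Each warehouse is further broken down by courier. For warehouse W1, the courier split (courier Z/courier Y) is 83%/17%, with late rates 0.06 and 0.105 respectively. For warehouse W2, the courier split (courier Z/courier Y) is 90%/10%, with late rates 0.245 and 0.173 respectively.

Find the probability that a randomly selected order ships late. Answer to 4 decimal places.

P(L) ≈ 0.1272

P(L|W1) = 0.83·0.06 + 0.17·0.105 = 0.0498 + 0.01785 = 0.06765
P(L|W2) = 0.9·0.245 + 0.1·0.173 = 0.2205 + 0.0173 = 0.2378
Then overall,
P(L) = 0.65·0.06765 + 0.35·0.2378
      = 0.0439725 + 0.08323 = 0.1272025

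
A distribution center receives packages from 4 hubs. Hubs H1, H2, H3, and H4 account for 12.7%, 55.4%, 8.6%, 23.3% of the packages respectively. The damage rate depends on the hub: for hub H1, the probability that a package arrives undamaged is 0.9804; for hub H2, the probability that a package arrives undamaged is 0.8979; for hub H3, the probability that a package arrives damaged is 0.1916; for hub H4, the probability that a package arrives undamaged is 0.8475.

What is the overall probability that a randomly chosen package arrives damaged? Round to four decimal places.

P(D) ≈ 0.1111

P(D|H1) = 1 − 0.9804 = 0.0196.
P(D|H2) = 1 − 0.8979 = 0.1021.
P(D|H4) = 1 − 0.8475 = 0.1525.
P(D) = P(D|H1)·P(H1) + P(D|H2)·P(H2) + P(D|H3)·P(H3) + P(D|H4)·P(H4)
      = 0.0196·0.127 + 0.1021·0.554 + 0.1916·0.086 + 0.1525·0.233
      = 0.0024892 + 0.0565634 + 0.0164776 + 0.0355325 = 0.1110627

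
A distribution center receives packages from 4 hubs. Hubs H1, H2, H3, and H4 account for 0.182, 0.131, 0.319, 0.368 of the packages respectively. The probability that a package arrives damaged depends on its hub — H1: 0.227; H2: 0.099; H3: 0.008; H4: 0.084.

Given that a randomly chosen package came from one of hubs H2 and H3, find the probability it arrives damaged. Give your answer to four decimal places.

0.0345

Let S = {H2, H3}.
P(S) = 0.131 + 0.319 = 0.45.
P(D ∩ S) = 0.099·0.131 + 0.008·0.319 = 0.012969 + 0.002552 = 0.015521.
P(D | S) = 0.015521 / 0.45 = 0.034491…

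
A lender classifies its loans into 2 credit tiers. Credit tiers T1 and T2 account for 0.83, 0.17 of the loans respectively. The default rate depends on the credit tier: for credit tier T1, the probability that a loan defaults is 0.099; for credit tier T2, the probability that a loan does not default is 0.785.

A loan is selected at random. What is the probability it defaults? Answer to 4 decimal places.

0.1187

P(D|T2) = 1 − 0.785 = 0.215.
Summing over the partition,
P(D) = P(D|T1)·P(T1) + P(D|T2)·P(T2)
      = 0.099·0.83 + 0.215·0.17
      = 0.08217 + 0.03655 = 0.11872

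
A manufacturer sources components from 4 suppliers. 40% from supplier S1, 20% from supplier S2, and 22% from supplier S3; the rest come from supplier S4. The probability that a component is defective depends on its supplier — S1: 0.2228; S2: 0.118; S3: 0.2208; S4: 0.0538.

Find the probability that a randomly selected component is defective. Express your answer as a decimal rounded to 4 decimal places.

P(S4) = 1 − (0.4 + 0.2 + 0.22) = 0.18.
P(D) = P(D|S1)·P(S1) + P(D|S2)·P(S2) + P(D|S3)·P(S3) + P(D|S4)·P(S4)
      = 0.2228·0.4 + 0.118·0.2 + 0.2208·0.22 + 0.0538·0.18
      = 0.08912 + 0.0236 + 0.048576 + 0.009684 = 0.17098

P(D) ≈ 0.1710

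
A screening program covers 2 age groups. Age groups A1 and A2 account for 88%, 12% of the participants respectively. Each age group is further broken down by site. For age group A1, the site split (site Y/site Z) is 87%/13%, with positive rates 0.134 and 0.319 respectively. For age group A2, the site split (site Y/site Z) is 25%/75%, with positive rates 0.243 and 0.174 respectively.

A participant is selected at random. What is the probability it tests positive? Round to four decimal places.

P(T|A1) = 0.87·0.134 + 0.13·0.319 = 0.11658 + 0.04147 = 0.15805
P(T|A2) = 0.25·0.243 + 0.75·0.174 = 0.06075 + 0.1305 = 0.19125
Then overall,
P(T) = 0.88·0.15805 + 0.12·0.19125
      = 0.139084 + 0.02295 = 0.162034

P(T) ≈ 0.1620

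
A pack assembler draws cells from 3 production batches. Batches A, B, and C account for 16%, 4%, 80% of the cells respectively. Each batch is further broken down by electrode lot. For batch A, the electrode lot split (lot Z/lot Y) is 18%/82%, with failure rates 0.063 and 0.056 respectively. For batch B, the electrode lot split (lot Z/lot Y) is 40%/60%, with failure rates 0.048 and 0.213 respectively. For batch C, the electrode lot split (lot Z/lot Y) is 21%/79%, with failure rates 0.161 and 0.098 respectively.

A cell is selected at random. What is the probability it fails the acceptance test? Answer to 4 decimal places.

P(F|A) = 0.18·0.063 + 0.82·0.056 = 0.01134 + 0.04592 = 0.05726
P(F|B) = 0.4·0.048 + 0.6·0.213 = 0.0192 + 0.1278 = 0.147
P(F|C) = 0.21·0.161 + 0.79·0.098 = 0.03381 + 0.07742 = 0.11123
By total probability over the outer partition,
P(F) = 0.16·0.05726 + 0.04·0.147 + 0.8·0.11123
      = 0.0091616 + 0.00588 + 0.088984 = 0.1040256

P(F) ≈ 0.1040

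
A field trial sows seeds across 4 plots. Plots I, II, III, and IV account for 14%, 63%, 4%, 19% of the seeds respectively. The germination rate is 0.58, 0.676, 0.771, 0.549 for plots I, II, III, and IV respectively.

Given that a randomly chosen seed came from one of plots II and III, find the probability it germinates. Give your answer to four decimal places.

Let S = {II, III}.
P(S) = 0.63 + 0.04 = 0.67.
P(G ∩ S) = 0.676·0.63 + 0.771·0.04 = 0.42588 + 0.03084 = 0.45672.
P(G | S) = 0.45672 / 0.67 = 0.681672…

0.6817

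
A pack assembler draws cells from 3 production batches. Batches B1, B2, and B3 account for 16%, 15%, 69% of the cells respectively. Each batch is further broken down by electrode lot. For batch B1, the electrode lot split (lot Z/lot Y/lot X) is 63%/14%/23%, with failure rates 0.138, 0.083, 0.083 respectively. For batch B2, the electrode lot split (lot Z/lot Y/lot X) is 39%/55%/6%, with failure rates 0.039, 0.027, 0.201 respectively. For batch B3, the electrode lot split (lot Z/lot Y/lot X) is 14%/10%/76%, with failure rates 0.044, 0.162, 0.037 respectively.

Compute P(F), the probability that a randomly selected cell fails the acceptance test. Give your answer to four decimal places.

P(F|B1) = 0.63·0.138 + 0.14·0.083 + 0.23·0.083 = 0.08694 + 0.01162 + 0.01909 = 0.11765
P(F|B2) = 0.39·0.039 + 0.55·0.027 + 0.06·0.201 = 0.01521 + 0.01485 + 0.01206 = 0.04212
P(F|B3) = 0.14·0.044 + 0.1·0.162 + 0.76·0.037 = 0.00616 + 0.0162 + 0.02812 = 0.05048
By total probability over the outer partition,
P(F) = 0.16·0.11765 + 0.15·0.04212 + 0.69·0.05048
      = 0.018824 + 0.006318 + 0.0348312 = 0.0599732

0.0600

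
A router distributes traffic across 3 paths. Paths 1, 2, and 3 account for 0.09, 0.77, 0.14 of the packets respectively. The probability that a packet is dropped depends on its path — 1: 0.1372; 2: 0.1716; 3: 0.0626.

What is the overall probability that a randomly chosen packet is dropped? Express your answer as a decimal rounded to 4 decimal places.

P(L) = P(L|1)·P(1) + P(L|2)·P(2) + P(L|3)·P(3)
      = 0.1372·0.09 + 0.1716·0.77 + 0.0626·0.14
      = 0.012348 + 0.132132 + 0.008764 = 0.153244

0.1532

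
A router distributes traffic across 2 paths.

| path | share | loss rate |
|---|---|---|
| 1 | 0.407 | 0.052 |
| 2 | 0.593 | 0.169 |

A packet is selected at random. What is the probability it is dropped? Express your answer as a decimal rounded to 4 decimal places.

Using total probability over the partition,
P(L) = P(L|1)·P(1) + P(L|2)·P(2)
      = 0.052·0.407 + 0.169·0.593
      = 0.021164 + 0.100217 = 0.121381

P(L) ≈ 0.1214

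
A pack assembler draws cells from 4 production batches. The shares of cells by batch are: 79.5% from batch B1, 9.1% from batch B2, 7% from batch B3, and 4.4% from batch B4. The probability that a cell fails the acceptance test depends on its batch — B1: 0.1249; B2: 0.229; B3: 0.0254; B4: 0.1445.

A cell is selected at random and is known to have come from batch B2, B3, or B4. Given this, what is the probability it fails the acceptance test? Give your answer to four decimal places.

Let S = {B2, B3, B4}.
P(S) = 0.091 + 0.07 + 0.044 = 0.205.
P(F ∩ S) = 0.229·0.091 + 0.0254·0.07 + 0.1445·0.044 = 0.020839 + 0.001778 + 0.006358 = 0.028975.
P(F | S) = 0.028975 / 0.205 = 0.141341…

P(F|S) ≈ 0.1413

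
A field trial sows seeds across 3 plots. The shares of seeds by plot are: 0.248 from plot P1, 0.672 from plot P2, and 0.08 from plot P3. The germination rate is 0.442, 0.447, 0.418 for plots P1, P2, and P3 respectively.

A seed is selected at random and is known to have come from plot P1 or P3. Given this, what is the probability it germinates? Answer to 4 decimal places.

Let S = {P1, P3}.
P(S) = 0.248 + 0.08 = 0.328.
P(G ∩ S) = 0.442·0.248 + 0.418·0.08 = 0.109616 + 0.03344 = 0.143056.
P(G | S) = 0.143056 / 0.328 = 0.436146…

0.4361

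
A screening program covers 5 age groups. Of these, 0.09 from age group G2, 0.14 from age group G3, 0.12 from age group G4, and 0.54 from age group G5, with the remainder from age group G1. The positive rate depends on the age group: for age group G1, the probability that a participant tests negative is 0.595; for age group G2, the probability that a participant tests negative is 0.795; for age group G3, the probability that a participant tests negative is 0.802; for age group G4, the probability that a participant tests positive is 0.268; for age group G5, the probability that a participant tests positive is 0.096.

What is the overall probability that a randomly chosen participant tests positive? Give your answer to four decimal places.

P(G1) = 1 − (0.09 + 0.14 + 0.12 + 0.54) = 0.11.
P(T|G1) = 1 − 0.595 = 0.405.
P(T|G2) = 1 − 0.795 = 0.205.
P(T|G3) = 1 − 0.802 = 0.198.
P(T) = P(T|G1)·P(G1) + P(T|G2)·P(G2) + P(T|G3)·P(G3) + P(T|G4)·P(G4) + P(T|G5)·P(G5)
      = 0.405·0.11 + 0.205·0.09 + 0.198·0.14 + 0.268·0.12 + 0.096·0.54
      = 0.04455 + 0.01845 + 0.02772 + 0.03216 + 0.05184 = 0.17472

P(T) ≈ 0.1747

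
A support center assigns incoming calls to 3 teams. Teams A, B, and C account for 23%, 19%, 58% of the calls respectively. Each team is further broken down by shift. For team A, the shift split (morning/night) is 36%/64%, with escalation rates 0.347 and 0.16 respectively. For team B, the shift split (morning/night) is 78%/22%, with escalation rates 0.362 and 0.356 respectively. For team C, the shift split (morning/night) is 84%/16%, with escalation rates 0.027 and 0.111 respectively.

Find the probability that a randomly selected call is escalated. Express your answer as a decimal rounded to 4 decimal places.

P(E) ≈ 0.1443

P(E|A) = 0.36·0.347 + 0.64·0.16 = 0.12492 + 0.1024 = 0.22732
P(E|B) = 0.78·0.362 + 0.22·0.356 = 0.28236 + 0.07832 = 0.36068
P(E|C) = 0.84·0.027 + 0.16·0.111 = 0.02268 + 0.01776 = 0.04044
By total probability over the outer partition,
P(E) = 0.23·0.22732 + 0.19·0.36068 + 0.58·0.04044
      = 0.0522836 + 0.0685292 + 0.0234552 = 0.144268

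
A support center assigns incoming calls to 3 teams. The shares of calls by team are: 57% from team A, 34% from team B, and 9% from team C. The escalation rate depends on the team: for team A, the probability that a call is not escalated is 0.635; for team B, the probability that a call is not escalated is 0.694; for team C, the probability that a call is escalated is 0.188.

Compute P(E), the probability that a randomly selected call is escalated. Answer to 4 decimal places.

P(E|A) = 1 − 0.635 = 0.365.
P(E|B) = 1 − 0.694 = 0.306.
By the law of total probability,
P(E) = P(E|A)·P(A) + P(E|B)·P(B) + P(E|C)·P(C)
      = 0.365·0.57 + 0.306·0.34 + 0.188·0.09
      = 0.20805 + 0.10404 + 0.01692 = 0.32901

0.3290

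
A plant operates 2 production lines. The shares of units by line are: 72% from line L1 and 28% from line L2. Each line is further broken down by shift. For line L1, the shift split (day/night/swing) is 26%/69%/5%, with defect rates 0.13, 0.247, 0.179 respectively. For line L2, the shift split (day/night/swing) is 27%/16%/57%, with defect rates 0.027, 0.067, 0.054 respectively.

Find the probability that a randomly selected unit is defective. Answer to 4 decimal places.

P(D|L1) = 0.26·0.13 + 0.69·0.247 + 0.05·0.179 = 0.0338 + 0.17043 + 0.00895 = 0.21318
P(D|L2) = 0.27·0.027 + 0.16·0.067 + 0.57·0.054 = 0.00729 + 0.01072 + 0.03078 = 0.04879
Then overall,
P(D) = 0.72·0.21318 + 0.28·0.04879
      = 0.1534896 + 0.0136612 = 0.1671508

P(D) ≈ 0.1672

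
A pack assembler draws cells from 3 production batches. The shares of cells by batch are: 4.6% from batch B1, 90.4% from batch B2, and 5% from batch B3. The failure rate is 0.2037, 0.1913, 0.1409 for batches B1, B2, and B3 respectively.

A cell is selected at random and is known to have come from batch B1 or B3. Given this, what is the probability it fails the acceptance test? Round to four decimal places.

P(F|S) ≈ 0.1710

Let S = {B1, B3}.
P(S) = 0.046 + 0.05 = 0.096.
P(F ∩ S) = 0.2037·0.046 + 0.1409·0.05 = 0.0093702 + 0.007045 = 0.0164152.
P(F | S) = 0.0164152 / 0.096 = 0.170992…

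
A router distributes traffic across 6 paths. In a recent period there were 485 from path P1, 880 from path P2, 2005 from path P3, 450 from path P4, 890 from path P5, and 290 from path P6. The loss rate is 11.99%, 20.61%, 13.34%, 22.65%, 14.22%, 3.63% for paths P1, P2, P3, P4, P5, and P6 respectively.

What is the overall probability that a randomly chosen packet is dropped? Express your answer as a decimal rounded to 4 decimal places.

P(L) ≈ 0.1492

Total: 485 + 880 + 2005 + 450 + 890 + 290 = 5000.
P(P1) = 485/5000 = 0.097. P(P2) = 880/5000 = 0.176. P(P3) = 2005/5000 = 0.401. P(P4) = 450/5000 = 0.09. P(P5) = 890/5000 = 0.178. P(P6) = 290/5000 = 0.058.
Using total probability over the partition,
P(L) = P(L|P1)·P(P1) + P(L|P2)·P(P2) + P(L|P3)·P(P3) + P(L|P4)·P(P4) + P(L|P5)·P(P5) + P(L|P6)·P(P6)
      = 0.1199·0.097 + 0.2061·0.176 + 0.1334·0.401 + 0.2265·0.09 + 0.1422·0.178 + 0.0363·0.058
      = 0.0116303 + 0.0362736 + 0.0534934 + 0.020385 + 0.0253116 + 0.0021054 = 0.1491993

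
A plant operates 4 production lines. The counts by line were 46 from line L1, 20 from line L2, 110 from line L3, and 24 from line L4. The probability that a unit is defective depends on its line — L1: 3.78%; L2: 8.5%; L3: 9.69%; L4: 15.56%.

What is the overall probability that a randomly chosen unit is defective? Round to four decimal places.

0.0892

Total: 46 + 20 + 110 + 24 = 200.
P(L1) = 46/200 = 0.23. P(L2) = 20/200 = 0.1. P(L3) = 110/200 = 0.55. P(L4) = 24/200 = 0.12.
P(D) = P(D|L1)·P(L1) + P(D|L2)·P(L2) + P(D|L3)·P(L3) + P(D|L4)·P(L4)
      = 0.0378·0.23 + 0.085·0.1 + 0.0969·0.55 + 0.1556·0.12
      = 0.008694 + 0.0085 + 0.053295 + 0.018672 = 0.089161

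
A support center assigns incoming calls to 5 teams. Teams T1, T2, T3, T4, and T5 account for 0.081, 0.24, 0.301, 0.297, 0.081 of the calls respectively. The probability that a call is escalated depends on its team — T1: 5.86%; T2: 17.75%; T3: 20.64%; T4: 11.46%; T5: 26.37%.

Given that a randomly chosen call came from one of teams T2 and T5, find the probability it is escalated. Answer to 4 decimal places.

Let S = {T2, T5}.
P(S) = 0.24 + 0.081 = 0.321.
P(E ∩ S) = 0.1775·0.24 + 0.2637·0.081 = 0.0426 + 0.0213597 = 0.0639597.
P(E | S) = 0.0639597 / 0.321 = 0.199251…

0.1993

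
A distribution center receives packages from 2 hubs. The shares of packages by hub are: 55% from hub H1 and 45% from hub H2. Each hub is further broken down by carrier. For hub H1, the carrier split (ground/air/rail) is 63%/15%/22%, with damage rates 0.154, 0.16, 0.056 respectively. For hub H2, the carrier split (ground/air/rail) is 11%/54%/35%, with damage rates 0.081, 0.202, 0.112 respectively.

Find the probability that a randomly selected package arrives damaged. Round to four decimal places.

0.1441

P(D|H1) = 0.63·0.154 + 0.15·0.16 + 0.22·0.056 = 0.09702 + 0.024 + 0.01232 = 0.13334
P(D|H2) = 0.11·0.081 + 0.54·0.202 + 0.35·0.112 = 0.00891 + 0.10908 + 0.0392 = 0.15719
By total probability over the outer partition,
P(D) = 0.55·0.13334 + 0.45·0.15719
      = 0.073337 + 0.0707355 = 0.1440725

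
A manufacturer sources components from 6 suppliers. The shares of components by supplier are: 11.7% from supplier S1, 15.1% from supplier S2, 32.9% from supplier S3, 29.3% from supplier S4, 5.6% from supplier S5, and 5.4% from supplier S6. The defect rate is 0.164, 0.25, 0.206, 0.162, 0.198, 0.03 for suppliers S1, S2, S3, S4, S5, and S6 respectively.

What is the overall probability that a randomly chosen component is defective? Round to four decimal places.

0.1849

P(D) = P(D|S1)·P(S1) + P(D|S2)·P(S2) + P(D|S3)·P(S3) + P(D|S4)·P(S4) + P(D|S5)·P(S5) + P(D|S6)·P(S6)
      = 0.164·0.117 + 0.25·0.151 + 0.206·0.329 + 0.162·0.293 + 0.198·0.056 + 0.03·0.054
      = 0.019188 + 0.03775 + 0.067774 + 0.047466 + 0.011088 + 0.00162 = 0.184886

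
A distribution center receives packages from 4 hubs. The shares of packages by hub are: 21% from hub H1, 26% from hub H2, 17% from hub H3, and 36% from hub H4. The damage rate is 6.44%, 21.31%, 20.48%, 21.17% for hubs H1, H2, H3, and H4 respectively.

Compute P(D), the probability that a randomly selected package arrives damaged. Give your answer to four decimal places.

By the law of total probability,
P(D) = P(D|H1)·P(H1) + P(D|H2)·P(H2) + P(D|H3)·P(H3) + P(D|H4)·P(H4)
      = 0.0644·0.21 + 0.2131·0.26 + 0.2048·0.17 + 0.2117·0.36
      = 0.013524 + 0.055406 + 0.034816 + 0.076212 = 0.179958

P(D) ≈ 0.1800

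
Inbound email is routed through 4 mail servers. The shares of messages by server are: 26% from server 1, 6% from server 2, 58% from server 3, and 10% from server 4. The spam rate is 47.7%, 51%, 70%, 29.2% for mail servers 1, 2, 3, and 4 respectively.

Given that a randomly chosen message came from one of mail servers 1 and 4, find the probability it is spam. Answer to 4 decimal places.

0.4256

Let J = {1, 4}.
P(J) = 0.26 + 0.1 = 0.36.
P(S ∩ J) = 0.477·0.26 + 0.292·0.1 = 0.12402 + 0.0292 = 0.15322.
P(S | J) = 0.15322 / 0.36 = 0.425611…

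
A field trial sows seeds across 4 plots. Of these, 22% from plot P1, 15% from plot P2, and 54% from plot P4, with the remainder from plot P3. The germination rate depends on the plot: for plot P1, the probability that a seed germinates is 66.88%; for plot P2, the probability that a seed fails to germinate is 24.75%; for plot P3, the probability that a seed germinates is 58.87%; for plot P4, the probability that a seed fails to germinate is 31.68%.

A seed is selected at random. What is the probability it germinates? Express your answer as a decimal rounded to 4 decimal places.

0.6819

P(P3) = 1 − (0.22 + 0.15 + 0.54) = 0.09.
P(G|P2) = 1 − 0.2475 = 0.7525.
P(G|P4) = 1 − 0.3168 = 0.6832.
Summing over the partition,
P(G) = P(G|P1)·P(P1) + P(G|P2)·P(P2) + P(G|P3)·P(P3) + P(G|P4)·P(P4)
      = 0.6688·0.22 + 0.7525·0.15 + 0.5887·0.09 + 0.6832·0.54
      = 0.147136 + 0.112875 + 0.052983 + 0.368928 = 0.681922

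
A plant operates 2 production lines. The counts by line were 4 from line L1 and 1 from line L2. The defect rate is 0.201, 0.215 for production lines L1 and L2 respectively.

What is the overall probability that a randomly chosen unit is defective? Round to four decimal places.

P(D) ≈ 0.2038

Total: 4 + 1 = 5.
P(L1) = 4/5 = 0.8. P(L2) = 1/5 = 0.2.
P(D) = P(D|L1)·P(L1) + P(D|L2)·P(L2)
      = 0.201·0.8 + 0.215·0.2
      = 0.1608 + 0.043 = 0.2038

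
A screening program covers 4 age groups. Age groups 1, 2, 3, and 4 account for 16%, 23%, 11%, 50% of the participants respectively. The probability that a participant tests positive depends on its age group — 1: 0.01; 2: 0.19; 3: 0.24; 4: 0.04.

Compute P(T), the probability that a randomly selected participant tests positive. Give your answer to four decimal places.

Using total probability over the partition,
P(T) = P(T|1)·P(1) + P(T|2)·P(2) + P(T|3)·P(3) + P(T|4)·P(4)
      = 0.01·0.16 + 0.19·0.23 + 0.24·0.11 + 0.04·0.5
      = 0.0016 + 0.0437 + 0.0264 + 0.02 = 0.0917

0.0917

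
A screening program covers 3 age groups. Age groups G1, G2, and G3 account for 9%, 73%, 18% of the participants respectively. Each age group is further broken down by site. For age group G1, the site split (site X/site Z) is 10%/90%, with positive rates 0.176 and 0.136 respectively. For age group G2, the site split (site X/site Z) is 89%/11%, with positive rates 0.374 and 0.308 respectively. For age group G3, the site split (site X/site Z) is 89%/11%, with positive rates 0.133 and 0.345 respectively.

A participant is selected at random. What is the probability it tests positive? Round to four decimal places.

0.3085

P(T|G1) = 0.1·0.176 + 0.9·0.136 = 0.0176 + 0.1224 = 0.14
P(T|G2) = 0.89·0.374 + 0.11·0.308 = 0.33286 + 0.03388 = 0.36674
P(T|G3) = 0.89·0.133 + 0.11·0.345 = 0.11837 + 0.03795 = 0.15632
Then overall,
P(T) = 0.09·0.14 + 0.73·0.36674 + 0.18·0.15632
      = 0.0126 + 0.2677202 + 0.0281376 = 0.3084578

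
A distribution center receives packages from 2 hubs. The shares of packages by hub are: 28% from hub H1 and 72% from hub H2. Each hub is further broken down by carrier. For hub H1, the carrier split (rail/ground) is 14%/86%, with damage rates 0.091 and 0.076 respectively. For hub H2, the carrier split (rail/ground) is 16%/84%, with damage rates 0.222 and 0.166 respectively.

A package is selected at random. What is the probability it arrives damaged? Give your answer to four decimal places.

P(D|H1) = 0.14·0.091 + 0.86·0.076 = 0.01274 + 0.06536 = 0.0781
P(D|H2) = 0.16·0.222 + 0.84·0.166 = 0.03552 + 0.13944 = 0.17496
Then overall,
P(D) = 0.28·0.0781 + 0.72·0.17496
      = 0.021868 + 0.1259712 = 0.1478392

0.1478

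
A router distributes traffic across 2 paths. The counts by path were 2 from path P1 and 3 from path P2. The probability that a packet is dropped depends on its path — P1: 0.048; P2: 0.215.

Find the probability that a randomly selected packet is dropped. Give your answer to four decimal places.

Total: 2 + 3 = 5.
P(P1) = 2/5 = 0.4. P(P2) = 3/5 = 0.6.
Using total probability over the partition,
P(L) = P(L|P1)·P(P1) + P(L|P2)·P(P2)
      = 0.048·0.4 + 0.215·0.6
      = 0.0192 + 0.129 = 0.1482

P(L) ≈ 0.1482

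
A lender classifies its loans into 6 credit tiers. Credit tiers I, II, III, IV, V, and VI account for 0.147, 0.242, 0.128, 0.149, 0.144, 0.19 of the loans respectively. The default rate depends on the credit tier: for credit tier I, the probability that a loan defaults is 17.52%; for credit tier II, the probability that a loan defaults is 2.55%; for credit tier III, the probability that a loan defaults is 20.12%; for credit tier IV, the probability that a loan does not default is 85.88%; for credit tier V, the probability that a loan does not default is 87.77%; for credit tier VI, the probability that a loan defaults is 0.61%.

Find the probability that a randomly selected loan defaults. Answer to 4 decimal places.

P(D) ≈ 0.0975

P(D|IV) = 1 − 0.8588 = 0.1412.
P(D|V) = 1 − 0.8777 = 0.1223.
P(D) = P(D|I)·P(I) + P(D|II)·P(II) + P(D|III)·P(III) + P(D|IV)·P(IV) + P(D|V)·P(V) + P(D|VI)·P(VI)
      = 0.1752·0.147 + 0.0255·0.242 + 0.2012·0.128 + 0.1412·0.149 + 0.1223·0.144 + 0.0061·0.19
      = 0.0257544 + 0.006171 + 0.0257536 + 0.0210388 + 0.0176112 + 0.001159 = 0.097488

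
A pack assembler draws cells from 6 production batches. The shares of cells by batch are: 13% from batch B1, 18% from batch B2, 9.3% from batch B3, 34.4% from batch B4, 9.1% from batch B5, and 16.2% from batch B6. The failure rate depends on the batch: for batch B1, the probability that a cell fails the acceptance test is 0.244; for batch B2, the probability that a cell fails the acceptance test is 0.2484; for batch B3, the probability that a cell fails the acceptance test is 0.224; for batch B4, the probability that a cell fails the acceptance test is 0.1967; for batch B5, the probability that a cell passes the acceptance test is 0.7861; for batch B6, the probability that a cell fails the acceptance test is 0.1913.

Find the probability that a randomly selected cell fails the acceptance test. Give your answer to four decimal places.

P(F|B5) = 1 − 0.7861 = 0.2139.
P(F) = P(F|B1)·P(B1) + P(F|B2)·P(B2) + P(F|B3)·P(B3) + P(F|B4)·P(B4) + P(F|B5)·P(B5) + P(F|B6)·P(B6)
      = 0.244·0.13 + 0.2484·0.18 + 0.224·0.093 + 0.1967·0.344 + 0.2139·0.091 + 0.1913·0.162
      = 0.03172 + 0.044712 + 0.020832 + 0.0676648 + 0.0194649 + 0.0309906 = 0.2153843

P(F) ≈ 0.2154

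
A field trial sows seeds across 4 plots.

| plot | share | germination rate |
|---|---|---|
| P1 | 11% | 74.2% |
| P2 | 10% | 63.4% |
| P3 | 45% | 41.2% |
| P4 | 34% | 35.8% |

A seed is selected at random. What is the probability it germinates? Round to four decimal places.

P(G) ≈ 0.4521

P(G) = P(G|P1)·P(P1) + P(G|P2)·P(P2) + P(G|P3)·P(P3) + P(G|P4)·P(P4)
      = 0.742·0.11 + 0.634·0.1 + 0.412·0.45 + 0.358·0.34
      = 0.08162 + 0.0634 + 0.1854 + 0.12172 = 0.45214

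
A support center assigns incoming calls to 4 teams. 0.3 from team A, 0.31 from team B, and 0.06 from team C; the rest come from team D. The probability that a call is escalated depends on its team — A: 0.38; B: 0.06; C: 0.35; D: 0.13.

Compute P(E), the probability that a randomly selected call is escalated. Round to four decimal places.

P(D) = 1 − (0.3 + 0.31 + 0.06) = 0.33.
P(E) = P(E|A)·P(A) + P(E|B)·P(B) + P(E|C)·P(C) + P(E|D)·P(D)
      = 0.38·0.3 + 0.06·0.31 + 0.35·0.06 + 0.13·0.33
      = 0.114 + 0.0186 + 0.021 + 0.0429 = 0.1965

P(E) ≈ 0.1965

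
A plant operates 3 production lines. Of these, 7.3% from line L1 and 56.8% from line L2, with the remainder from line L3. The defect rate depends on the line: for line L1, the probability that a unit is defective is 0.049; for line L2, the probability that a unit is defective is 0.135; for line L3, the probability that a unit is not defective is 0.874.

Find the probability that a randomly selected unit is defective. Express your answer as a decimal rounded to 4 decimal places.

P(D) ≈ 0.1255

P(L3) = 1 − (0.073 + 0.568) = 0.359.
P(D|L3) = 1 − 0.874 = 0.126.
By the law of total probability,
P(D) = P(D|L1)·P(L1) + P(D|L2)·P(L2) + P(D|L3)·P(L3)
      = 0.049·0.073 + 0.135·0.568 + 0.126·0.359
      = 0.003577 + 0.07668 + 0.045234 = 0.125491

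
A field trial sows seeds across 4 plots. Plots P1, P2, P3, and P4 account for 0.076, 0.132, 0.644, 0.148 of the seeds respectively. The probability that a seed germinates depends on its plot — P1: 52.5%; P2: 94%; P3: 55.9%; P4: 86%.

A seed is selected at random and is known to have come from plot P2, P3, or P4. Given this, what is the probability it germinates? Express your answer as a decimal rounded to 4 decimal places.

P(G|S) ≈ 0.6616

Let S = {P2, P3, P4}.
P(S) = 0.132 + 0.644 + 0.148 = 0.924.
P(G ∩ S) = 0.94·0.132 + 0.559·0.644 + 0.86·0.148 = 0.12408 + 0.359996 + 0.12728 = 0.611356.
P(G | S) = 0.611356 / 0.924 = 0.661641…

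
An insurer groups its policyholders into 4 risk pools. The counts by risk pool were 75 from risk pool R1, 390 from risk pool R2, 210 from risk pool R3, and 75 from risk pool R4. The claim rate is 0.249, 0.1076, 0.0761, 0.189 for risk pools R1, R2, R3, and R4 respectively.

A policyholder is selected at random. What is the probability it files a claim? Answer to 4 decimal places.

0.1211

Total: 75 + 390 + 210 + 75 = 750.
P(R1) = 75/750 = 0.1. P(R2) = 390/750 = 0.52. P(R3) = 210/750 = 0.28. P(R4) = 75/750 = 0.1.
P(C) = P(C|R1)·P(R1) + P(C|R2)·P(R2) + P(C|R3)·P(R3) + P(C|R4)·P(R4)
      = 0.249·0.1 + 0.1076·0.52 + 0.0761·0.28 + 0.189·0.1
      = 0.0249 + 0.055952 + 0.021308 + 0.0189 = 0.12106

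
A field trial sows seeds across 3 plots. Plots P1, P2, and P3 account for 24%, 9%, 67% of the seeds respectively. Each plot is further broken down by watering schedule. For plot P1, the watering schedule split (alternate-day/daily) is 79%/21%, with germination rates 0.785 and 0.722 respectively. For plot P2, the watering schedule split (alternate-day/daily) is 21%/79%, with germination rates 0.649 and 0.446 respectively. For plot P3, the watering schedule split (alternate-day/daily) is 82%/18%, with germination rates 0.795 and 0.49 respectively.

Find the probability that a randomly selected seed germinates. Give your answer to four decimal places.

P(G|P1) = 0.79·0.785 + 0.21·0.722 = 0.62015 + 0.15162 = 0.77177
P(G|P2) = 0.21·0.649 + 0.79·0.446 = 0.13629 + 0.35234 = 0.48863
P(G|P3) = 0.82·0.795 + 0.18·0.49 = 0.6519 + 0.0882 = 0.7401
Then overall,
P(G) = 0.24·0.77177 + 0.09·0.48863 + 0.67·0.7401
      = 0.1852248 + 0.0439767 + 0.495867 = 0.7250685

P(G) ≈ 0.7251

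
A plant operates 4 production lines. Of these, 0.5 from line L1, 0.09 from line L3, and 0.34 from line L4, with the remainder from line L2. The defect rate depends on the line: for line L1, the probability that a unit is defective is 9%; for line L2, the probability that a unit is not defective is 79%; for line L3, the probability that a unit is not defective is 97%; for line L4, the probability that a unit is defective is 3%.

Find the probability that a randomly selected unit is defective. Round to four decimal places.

P(L2) = 1 − (0.5 + 0.09 + 0.34) = 0.07.
P(D|L2) = 1 − 0.79 = 0.21.
P(D|L3) = 1 − 0.97 = 0.03.
Using total probability over the partition,
P(D) = P(D|L1)·P(L1) + P(D|L2)·P(L2) + P(D|L3)·P(L3) + P(D|L4)·P(L4)
      = 0.09·0.5 + 0.21·0.07 + 0.03·0.09 + 0.03·0.34
      = 0.045 + 0.0147 + 0.0027 + 0.0102 = 0.0726

P(D) ≈ 0.0726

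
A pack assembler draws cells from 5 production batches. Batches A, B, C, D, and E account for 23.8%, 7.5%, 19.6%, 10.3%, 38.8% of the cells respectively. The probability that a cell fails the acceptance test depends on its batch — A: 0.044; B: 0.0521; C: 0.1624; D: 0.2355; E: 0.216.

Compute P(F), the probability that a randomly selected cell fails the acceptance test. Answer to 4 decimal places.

0.1543

By the law of total probability,
P(F) = P(F|A)·P(A) + P(F|B)·P(B) + P(F|C)·P(C) + P(F|D)·P(D) + P(F|E)·P(E)
      = 0.044·0.238 + 0.0521·0.075 + 0.1624·0.196 + 0.2355·0.103 + 0.216·0.388
      = 0.010472 + 0.0039075 + 0.0318304 + 0.0242565 + 0.083808 = 0.1542744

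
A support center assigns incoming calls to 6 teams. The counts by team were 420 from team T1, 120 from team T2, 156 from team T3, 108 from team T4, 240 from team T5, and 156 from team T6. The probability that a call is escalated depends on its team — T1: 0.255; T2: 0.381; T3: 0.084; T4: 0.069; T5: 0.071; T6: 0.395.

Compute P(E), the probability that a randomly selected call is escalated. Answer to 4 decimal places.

0.2100

Total: 420 + 120 + 156 + 108 + 240 + 156 = 1200.
P(T1) = 420/1200 = 0.35. P(T2) = 120/1200 = 0.1. P(T3) = 156/1200 = 0.13. P(T4) = 108/1200 = 0.09. P(T5) = 240/1200 = 0.2. P(T6) = 156/1200 = 0.13.
P(E) = P(E|T1)·P(T1) + P(E|T2)·P(T2) + P(E|T3)·P(T3) + P(E|T4)·P(T4) + P(E|T5)·P(T5) + P(E|T6)·P(T6)
      = 0.255·0.35 + 0.381·0.1 + 0.084·0.13 + 0.069·0.09 + 0.071·0.2 + 0.395·0.13
      = 0.08925 + 0.0381 + 0.01092 + 0.00621 + 0.0142 + 0.05135 = 0.21003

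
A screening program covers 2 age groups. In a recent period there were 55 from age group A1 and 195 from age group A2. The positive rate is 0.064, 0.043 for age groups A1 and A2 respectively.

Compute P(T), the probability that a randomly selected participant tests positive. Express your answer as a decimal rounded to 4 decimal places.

Total: 55 + 195 = 250.
P(A1) = 55/250 = 0.22. P(A2) = 195/250 = 0.78.
Using total probability over the partition,
P(T) = P(T|A1)·P(A1) + P(T|A2)·P(A2)
      = 0.064·0.22 + 0.043·0.78
      = 0.01408 + 0.03354 = 0.04762

P(T) ≈ 0.0476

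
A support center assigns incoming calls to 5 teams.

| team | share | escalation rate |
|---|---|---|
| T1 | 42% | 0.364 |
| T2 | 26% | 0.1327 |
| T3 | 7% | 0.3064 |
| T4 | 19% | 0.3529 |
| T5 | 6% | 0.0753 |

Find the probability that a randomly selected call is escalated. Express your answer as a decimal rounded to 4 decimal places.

P(E) = P(E|T1)·P(T1) + P(E|T2)·P(T2) + P(E|T3)·P(T3) + P(E|T4)·P(T4) + P(E|T5)·P(T5)
      = 0.364·0.42 + 0.1327·0.26 + 0.3064·0.07 + 0.3529·0.19 + 0.0753·0.06
      = 0.15288 + 0.034502 + 0.021448 + 0.067051 + 0.004518 = 0.280399

0.2804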